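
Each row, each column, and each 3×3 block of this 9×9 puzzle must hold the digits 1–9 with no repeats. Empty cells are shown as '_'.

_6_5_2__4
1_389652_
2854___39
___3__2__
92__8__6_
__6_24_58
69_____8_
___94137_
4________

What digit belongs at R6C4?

7

R1C1 = 7: row 1 has {2,4,5,6}; col 1 has {1,2,4,6,9}; box has {1,2,3,5,6,8} → only 7 remains.
R1C3 = 9: row 1 has {2,4,5,6,7}; col 3 has {3,5,6}; box has {1,2,3,5,6,7,8} → only 9 remains.
R1C8 = 1: row 1 has {2,4,5,6,7,9}; col 8 has {2,3,5,6,7,8}; box has {2,3,4,5,9} → only 1 remains.
R2C2 = 4: row 2 has {1,2,3,5,6,8,9}; col 2 has {2,6,8,9}; box has {1,2,3,5,6,7,8,9} → only 4 remains.
R2C9 = 7: row 2 has {1,2,3,4,5,6,8,9}; col 9 has {4,8,9}; box has {1,2,3,4,5,9} → only 7 remains.
R3C6 = 7: row 3 has {2,3,4,5,8,9}; col 6 has {1,2,4,6}; box has {2,4,5,6,8,9} → only 7 remains.
R3C7 = 6: row 3 has {2,3,4,5,7,8,9}; col 7 has {2,3,5}; box has {1,2,3,4,5,7,9} → only 6 remains.
R4C9 = 1: row 4 has {2,3}; col 9 has {4,7,8,9}; box has {2,5,6,8} → only 1 remains.
R5C6 = 5: row 5 has {2,6,8,9}; col 6 has {1,2,4,6,7}; box has {2,3,4,8} → only 5 remains.
R5C9 = 3: row 5 has {2,5,6,8,9}; col 9 has {1,4,7,8,9}; box has {1,2,5,6,8} → only 3 remains.
R6C1 = 3: row 6 has {2,4,5,6,8}; col 1 has {1,2,4,6,7,9}; box has {2,6,9} → only 3 remains.
R7C6 = 3: row 7 has {6,8,9}; col 6 has {1,2,4,5,6,7}; box has {1,4,9} → only 3 remains.
R8C2 = 5: row 8 has {1,3,4,7,9}; col 2 has {2,4,6,8,9}; box has {4,6,9} → only 5 remains.
R9C6 = 8: row 9 has {4}; col 6 has {1,2,3,4,5,6,7}; box has {1,3,4,9} → only 8 remains.
R9C8 = 9: row 9 has {4,8}; col 8 has {1,2,3,5,6,7,8}; box has {3,7,8} → only 9 remains.
R1C5 = 3: row 1 has {1,2,4,5,6,7,9}; col 5 has {2,4,8,9}; box has {2,4,5,6,7,8,9} → only 3 remains.
R1C7 = 8: row 1 has {1,2,3,4,5,6,7,9}; col 7 has {2,3,5,6}; box has {1,2,3,4,5,6,7,9} → only 8 remains.
R3C5 = 1: row 3 has {2,3,4,5,6,7,8,9}; col 5 has {2,3,4,8,9}; box has {2,3,4,5,6,7,8,9} → only 1 remains.
R4C2 = 7: row 4 has {1,2,3}; col 2 has {2,4,5,6,8,9}; box has {2,3,6,9} → only 7 remains.
R4C5 = 6: row 4 has {1,2,3,7}; col 5 has {1,2,3,4,8,9}; box has {2,3,4,5,8} → only 6 remains.
R4C6 = 9: row 4 has {1,2,3,6,7}; col 6 has {1,2,3,4,5,6,7,8}; box has {2,3,4,5,6,8} → only 9 remains.
R4C8 = 4: row 4 has {1,2,3,6,7,9}; col 8 has {1,2,3,5,6,7,8,9}; box has {1,2,3,5,6,8} → only 4 remains.
R5C7 = 7: row 5 has {2,3,5,6,8,9}; col 7 has {2,3,5,6,8}; box has {1,2,3,4,5,6,8} → only 7 remains.
R6C2 = 1: row 6 has {2,3,4,5,6,8}; col 2 has {2,4,5,6,7,8,9}; box has {2,3,6,7,9} → only 1 remains.
R6C4 = 7: row 6 has {1,2,3,4,5,6,8}; col 4 has {3,4,5,8,9}; box has {2,3,4,5,6,8,9} → only 7 remains.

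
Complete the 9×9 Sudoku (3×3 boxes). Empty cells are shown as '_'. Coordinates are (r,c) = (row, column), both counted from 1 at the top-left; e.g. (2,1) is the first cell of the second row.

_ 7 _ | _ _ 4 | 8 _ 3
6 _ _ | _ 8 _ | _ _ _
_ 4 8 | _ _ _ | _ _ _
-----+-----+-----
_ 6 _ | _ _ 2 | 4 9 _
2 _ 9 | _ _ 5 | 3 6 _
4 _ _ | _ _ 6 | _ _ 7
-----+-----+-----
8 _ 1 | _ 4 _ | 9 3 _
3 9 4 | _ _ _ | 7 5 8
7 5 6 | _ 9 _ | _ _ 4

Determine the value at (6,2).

3

(5,9) = 1: row 5 has {2,3,5,6,9}; col 9 has {3,4,7,8}; box has {3,4,6,7,9} → only 1 remains.
(7,2) = 2: row 7 has {1,3,4,8,9}; col 2 has {4,5,6,7,9}; box has {1,3,4,5,6,7,8,9} → only 2 remains.
(7,6) = 7: row 7 has {1,2,3,4,8,9}; col 6 has {2,4,5,6}; box has {4,9} → only 7 remains.
(7,9) = 6: row 7 has {1,2,3,4,7,8,9}; col 9 has {1,3,4,7,8}; box has {3,4,5,7,8,9} → only 6 remains.
(8,6) = 1: row 8 has {3,4,5,7,8,9}; col 6 has {2,4,5,6,7}; box has {4,7,9} → only 1 remains.
(4,9) = 5: row 4 has {2,4,6,9}; col 9 has {1,3,4,6,7,8}; box has {1,3,4,6,7,9} → only 5 remains.
(5,2) = 8: row 5 has {1,2,3,5,6,9}; col 2 has {2,4,5,6,7,9}; box has {2,4,6,9} → only 8 remains.
(5,5) = 7: row 5 has {1,2,3,5,6,8,9}; col 5 has {4,8,9}; box has {2,5,6} → only 7 remains.
(6,7) = 2: row 6 has {4,6,7}; col 7 has {3,4,7,8,9}; box has {1,3,4,5,6,7,9} → only 2 remains.
(6,8) = 8: row 6 has {2,4,6,7}; col 8 has {3,5,6,9}; box has {1,2,3,4,5,6,7,9} → only 8 remains.
(7,4) = 5: row 7 has {1,2,3,4,6,7,8,9}; col 4 has {}; box has {1,4,7,9} → only 5 remains.
(9,7) = 1: row 9 has {4,5,6,7,9}; col 7 has {2,3,4,7,8,9}; box has {3,4,5,6,7,8,9} → only 1 remains.
(9,8) = 2: row 9 has {1,4,5,6,7,9}; col 8 has {3,5,6,8,9}; box has {1,3,4,5,6,7,8,9} → only 2 remains.
(1,8) = 1: row 1 has {3,4,7,8}; col 8 has {2,3,5,6,8,9}; box has {3,8} → only 1 remains.
(2,7) = 5: row 2 has {6,8}; col 7 has {1,2,3,4,7,8,9}; box has {1,3,8} → only 5 remains.
(3,7) = 6: row 3 has {4,8}; col 7 has {1,2,3,4,5,7,8,9}; box has {1,3,5,8} → only 6 remains.
(3,8) = 7: row 3 has {4,6,8}; col 8 has {1,2,3,5,6,8,9}; box has {1,3,5,6,8} → only 7 remains.
(4,1) = 1: row 4 has {2,4,5,6,9}; col 1 has {2,3,4,6,7,8}; box has {2,4,6,8,9} → only 1 remains.
(4,5) = 3: row 4 has {1,2,4,5,6,9}; col 5 has {4,7,8,9}; box has {2,5,6,7} → only 3 remains.
(5,4) = 4: row 5 has {1,2,3,5,6,7,8,9}; col 4 has {5}; box has {2,3,5,6,7} → only 4 remains.
(6,2) = 3: row 6 has {2,4,6,7,8}; col 2 has {2,4,5,6,7,8,9}; box has {1,2,4,6,8,9} → only 3 remains.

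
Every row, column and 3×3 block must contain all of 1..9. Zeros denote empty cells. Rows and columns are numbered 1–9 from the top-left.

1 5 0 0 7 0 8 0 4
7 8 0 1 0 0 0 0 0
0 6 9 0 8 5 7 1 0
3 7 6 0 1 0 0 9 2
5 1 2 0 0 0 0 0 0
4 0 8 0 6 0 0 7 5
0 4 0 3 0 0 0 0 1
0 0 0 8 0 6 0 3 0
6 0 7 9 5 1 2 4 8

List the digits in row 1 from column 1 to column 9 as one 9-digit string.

153679824

R1C3 = 3: row 1 has {1,4,5,7,8}; col 3 has {2,6,7,8,9}; box has {1,5,6,7,8,9} → only 3 remains.
R2C3 = 4: row 2 has {1,7,8}; col 3 has {2,3,6,7,8,9}; box has {1,3,5,6,7,8,9} → only 4 remains.
R3C1 = 2: row 3 has {1,5,6,7,8,9}; col 1 has {1,3,4,5,6,7}; box has {1,3,4,5,6,7,8,9} → only 2 remains.
R3C4 = 4: row 3 has {1,2,5,6,7,8,9}; col 4 has {1,3,8,9}; box has {1,5,7,8} → only 4 remains.
R3C9 = 3: row 3 has {1,2,4,5,6,7,8,9}; col 9 has {1,2,4,5,8}; box has {1,4,7,8} → only 3 remains.
R4C4 = 5: row 4 has {1,2,3,6,7,9}; col 4 has {1,3,4,8,9}; box has {1,6} → only 5 remains.
R4C7 = 4: row 4 has {1,2,3,5,6,7,9}; col 7 has {2,7,8}; box has {2,5,7,9} → only 4 remains.
R5C4 = 7: row 5 has {1,2,5}; col 4 has {1,3,4,5,8,9}; box has {1,5,6} → only 7 remains.
R5C9 = 6: row 5 has {1,2,5,7}; col 9 has {1,2,3,4,5,8}; box has {2,4,5,7,9} → only 6 remains.
R6C2 = 9: row 6 has {4,5,6,7,8}; col 2 has {1,4,5,6,7,8}; box has {1,2,3,4,5,6,7,8} → only 9 remains.
R6C4 = 2: row 6 has {4,5,6,7,8,9}; col 4 has {1,3,4,5,7,8,9}; box has {1,5,6,7} → only 2 remains.
R6C6 = 3: row 6 has {2,4,5,6,7,8,9}; col 6 has {1,5,6}; box has {1,2,5,6,7} → only 3 remains.
R6C7 = 1: row 6 has {2,3,4,5,6,7,8,9}; col 7 has {2,4,7,8}; box has {2,4,5,6,7,9} → only 1 remains.
R7C3 = 5: row 7 has {1,3,4}; col 3 has {2,3,4,6,7,8,9}; box has {4,6,7} → only 5 remains.
R7C5 = 2: row 7 has {1,3,4,5}; col 5 has {1,5,6,7,8}; box has {1,3,5,6,8,9} → only 2 remains.
R7C6 = 7: row 7 has {1,2,3,4,5}; col 6 has {1,3,5,6}; box has {1,2,3,5,6,8,9} → only 7 remains.
R7C8 = 6: row 7 has {1,2,3,4,5,7}; col 8 has {1,3,4,7,9}; box has {1,2,3,4,8} → only 6 remains.
R8C1 = 9: row 8 has {3,6,8}; col 1 has {1,2,3,4,5,6,7}; box has {4,5,6,7} → only 9 remains.
R8C2 = 2: row 8 has {3,6,8,9}; col 2 has {1,4,5,6,7,8,9}; box has {4,5,6,7,9} → only 2 remains.
R8C3 = 1: row 8 has {2,3,6,8,9}; col 3 has {2,3,4,5,6,7,8,9}; box has {2,4,5,6,7,9} → only 1 remains.
R8C5 = 4: row 8 has {1,2,3,6,8,9}; col 5 has {1,2,5,6,7,8}; box has {1,2,3,5,6,7,8,9} → only 4 remains.
R8C7 = 5: row 8 has {1,2,3,4,6,8,9}; col 7 has {1,2,4,7,8}; box has {1,2,3,4,6,8} → only 5 remains.
R8C9 = 7: row 8 has {1,2,3,4,5,6,8,9}; col 9 has {1,2,3,4,5,6,8}; box has {1,2,3,4,5,6,8} → only 7 remains.
R9C2 = 3: row 9 has {1,2,4,5,6,7,8,9}; col 2 has {1,2,4,5,6,7,8,9}; box has {1,2,4,5,6,7,9} → only 3 remains.
R1C4 = 6: row 1 has {1,3,4,5,7,8}; col 4 has {1,2,3,4,5,7,8,9}; box has {1,4,5,7,8} → only 6 remains.
R1C8 = 2: row 1 has {1,3,4,5,6,7,8}; col 8 has {1,3,4,6,7,9}; box has {1,3,4,7,8} → only 2 remains.
R2C8 = 5: row 2 has {1,4,7,8}; col 8 has {1,2,3,4,6,7,9}; box has {1,2,3,4,7,8} → only 5 remains.
R2C9 = 9: row 2 has {1,4,5,7,8}; col 9 has {1,2,3,4,5,6,7,8}; box has {1,2,3,4,5,7,8} → only 9 remains.
R4C6 = 8: row 4 has {1,2,3,4,5,6,7,9}; col 6 has {1,3,5,6,7}; box has {1,2,3,5,6,7} → only 8 remains.
R5C5 = 9: row 5 has {1,2,5,6,7}; col 5 has {1,2,4,5,6,7,8}; box has {1,2,3,5,6,7,8} → only 9 remains.
R5C6 = 4: row 5 has {1,2,5,6,7,9}; col 6 has {1,3,5,6,7,8}; box has {1,2,3,5,6,7,8,9} → only 4 remains.
R5C7 = 3: row 5 has {1,2,4,5,6,7,9}; col 7 has {1,2,4,5,7,8}; box has {1,2,4,5,6,7,9} → only 3 remains.
R5C8 = 8: row 5 has {1,2,3,4,5,6,7,9}; col 8 has {1,2,3,4,5,6,7,9}; box has {1,2,3,4,5,6,7,9} → only 8 remains.
R7C1 = 8: row 7 has {1,2,3,4,5,6,7}; col 1 has {1,2,3,4,5,6,7,9}; box has {1,2,3,4,5,6,7,9} → only 8 remains.
R7C7 = 9: row 7 has {1,2,3,4,5,6,7,8}; col 7 has {1,2,3,4,5,7,8}; box has {1,2,3,4,5,6,7,8} → only 9 remains.
R1C6 = 9: row 1 has {1,2,3,4,5,6,7,8}; col 6 has {1,3,4,5,6,7,8}; box has {1,4,5,6,7,8} → only 9 remains.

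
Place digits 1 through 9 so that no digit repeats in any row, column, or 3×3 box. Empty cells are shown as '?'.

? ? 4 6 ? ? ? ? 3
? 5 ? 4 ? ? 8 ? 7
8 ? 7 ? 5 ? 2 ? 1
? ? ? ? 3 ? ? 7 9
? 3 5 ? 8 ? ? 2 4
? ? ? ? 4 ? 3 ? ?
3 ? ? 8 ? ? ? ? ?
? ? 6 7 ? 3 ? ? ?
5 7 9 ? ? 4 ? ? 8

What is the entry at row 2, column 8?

6

row 3, column 6 = 9: row 3 has {1,2,5,7,8}; col 6 has {3,4}; box has {4,5,6} → only 9 remains.
row 3, column 2 = 6: row 3 has {1,2,5,7,8,9}; col 2 has {3,5,7}; box has {4,5,7,8} → only 6 remains.
row 3, column 4 = 3: row 3 has {1,2,5,6,7,8,9}; col 4 has {4,6,7,8}; box has {4,5,6,9} → only 3 remains.
row 3, column 8 = 4: row 3 has {1,2,3,5,6,7,8,9}; col 8 has {2,7}; box has {1,2,3,7,8} → only 4 remains.
row 1, column 6 = 8: in row 1, 8 can only go here (every other open cell in that row sees an 8).
row 1, column 5 = 7: in row 1, 7 can only go here (every other open cell in that row sees a 7).
row 2, column 3 = 3: in row 2, 3 can only go here (every other open cell in that row sees a 3).
row 2, column 8 = 6: in row 2, 6 can only go here (every other open cell in that row sees a 6).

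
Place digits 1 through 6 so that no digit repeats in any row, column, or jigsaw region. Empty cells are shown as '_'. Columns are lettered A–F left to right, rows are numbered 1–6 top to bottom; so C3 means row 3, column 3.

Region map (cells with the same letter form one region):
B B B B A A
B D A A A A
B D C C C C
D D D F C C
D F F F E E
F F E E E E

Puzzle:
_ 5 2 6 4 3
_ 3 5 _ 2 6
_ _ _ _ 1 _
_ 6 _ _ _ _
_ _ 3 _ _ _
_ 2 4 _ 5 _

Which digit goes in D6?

3

A1 = 1: row 1 has {2,3,4,5,6}; col 1 has {}; region has {2,5,6} → only 1 remains.
A2 = 4: row 2 has {2,3,5,6}; col 1 has {1}; region has {1,2,5,6} → only 4 remains.
D2 = 1: row 2 has {2,3,4,5,6}; col 4 has {6}; region has {2,3,4,5,6} → only 1 remains.
A3 = 3: row 3 has {1}; col 1 has {1,4}; region has {1,2,4,5,6} → only 3 remains.
B3 = 4: row 3 has {1,3}; col 2 has {2,3,5,6}; region has {3,6} → only 4 remains.
C3 = 6: row 3 has {1,3,4}; col 3 has {2,3,4,5}; region has {1} → only 6 remains.
C4 = 1: row 4 has {6}; col 3 has {2,3,4,5,6}; region has {3,4,6} → only 1 remains.
E4 = 3: row 4 has {1,6}; col 5 has {1,2,4,5}; region has {1,6} → only 3 remains.
B5 = 1: row 5 has {3}; col 2 has {2,3,4,5,6}; region has {2,3} → only 1 remains.
E5 = 6: row 5 has {1,3}; col 5 has {1,2,3,4,5}; region has {4,5} → only 6 remains.
F5 = 2: row 5 has {1,3,6}; col 6 has {3,6}; region has {4,5,6} → only 2 remains.
A6 = 6: row 6 has {2,4,5}; col 1 has {1,3,4}; region has {1,2,3} → only 6 remains.
D6 = 3: row 6 has {2,4,5,6}; col 4 has {1,6}; region has {2,4,5,6} → only 3 remains.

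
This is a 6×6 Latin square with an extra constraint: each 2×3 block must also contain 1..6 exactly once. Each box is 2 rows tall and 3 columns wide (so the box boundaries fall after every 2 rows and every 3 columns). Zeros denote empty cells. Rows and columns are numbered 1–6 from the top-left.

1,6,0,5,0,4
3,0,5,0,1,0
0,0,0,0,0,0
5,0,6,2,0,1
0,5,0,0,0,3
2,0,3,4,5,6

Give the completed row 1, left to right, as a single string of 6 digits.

162534

row 1, column 3 = 2: row 1 has {1,4,5,6}; col 3 has {3,5,6}; box has {1,3,5,6} → only 2 remains.
row 1, column 5 = 3: row 1 has {1,2,4,5,6}; col 5 has {1,5}; box has {1,4,5} → only 3 remains.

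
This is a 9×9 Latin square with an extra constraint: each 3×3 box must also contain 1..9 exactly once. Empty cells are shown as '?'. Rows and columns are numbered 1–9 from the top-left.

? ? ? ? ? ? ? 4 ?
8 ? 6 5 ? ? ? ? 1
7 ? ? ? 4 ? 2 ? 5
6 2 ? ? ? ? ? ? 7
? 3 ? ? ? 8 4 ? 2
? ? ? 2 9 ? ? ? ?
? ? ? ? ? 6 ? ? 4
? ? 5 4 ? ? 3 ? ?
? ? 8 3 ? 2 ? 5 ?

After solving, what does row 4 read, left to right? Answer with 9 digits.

624135897

R4C4 = 1: row 4 has {2,6,7}; col 4 has {2,3,4,5}; box has {2,8,9} → only 1 remains.
R2C5 = 2: in row 2, 2 can only go here (every other open cell in that row sees a 2).
R2C2 = 4: in row 2, 4 can only go here (every other open cell in that row sees a 4).
R7C5 = 5: in row 7, 5 can only go here (every other open cell in that row sees a 5).
R4C5 = 3: row 4 has {1,2,6,7}; col 5 has {2,4,5,9}; box has {1,2,8,9} → only 3 remains.
R5C1 = 5: in row 5, 5 can only go here (every other open cell in that row sees a 5).
R1C2 = 5: in row 1, 5 can only go here (every other open cell in that row sees a 5).
R9C1 = 4: in row 9, 4 can only go here (every other open cell in that row sees a 4).
R6C1 = 1: row 6 has {2,9}; col 1 has {4,5,6,7,8}; box has {2,3,5,6} → only 1 remains.
R5C8 = 1: in row 5, 1 can only go here (every other open cell in that row sees a 1).
R5C3 = 9: in row 5, 9 can only go here (every other open cell in that row sees a 9).
R4C3 = 4: row 4 has {1,2,3,6,7}; col 3 has {5,6,8,9}; box has {1,2,3,5,6,9} → only 4 remains.
R4C6 = 5: row 4 has {1,2,3,4,6,7}; col 6 has {2,6,8}; box has {1,2,3,8,9} → only 5 remains.
R6C3 = 7: row 6 has {1,2,9}; col 3 has {4,5,6,8,9}; box has {1,2,3,4,5,6,9} → only 7 remains.
R6C6 = 4: row 6 has {1,2,7,9}; col 6 has {2,5,6,8}; box has {1,2,3,5,8,9} → only 4 remains.
R6C2 = 8: row 6 has {1,2,4,7,9}; col 2 has {2,3,4,5}; box has {1,2,3,4,5,6,7,9} → only 8 remains.
R6C7 = 5: in row 6, 5 can only go here (every other open cell in that row sees a 5).
Singles propagation stalls; R4C7 is still open with candidates {8,9}.
  Try R4C7 = 9: this forces R2C7=7, R4C8=8, R3C4=8, R3C8=6, R1C7=8; then row 7 has no cell left for 8 — contradiction.
So R4C7 = 8.
R4C8 = 9: row 4 has {1,2,3,4,5,6,7,8}; col 8 has {1,4,5}; box has {1,2,4,5,7,8} → only 9 remains.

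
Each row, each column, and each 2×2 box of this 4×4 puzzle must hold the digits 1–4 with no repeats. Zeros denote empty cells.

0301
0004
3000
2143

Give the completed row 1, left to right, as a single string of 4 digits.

4321

r1c1 = 4: row 1 has {1,3}; col 1 has {2,3}; box has {3} → only 4 remains.
r1c3 = 2: row 1 has {1,3,4}; col 3 has {4}; box has {1,4} → only 2 remains.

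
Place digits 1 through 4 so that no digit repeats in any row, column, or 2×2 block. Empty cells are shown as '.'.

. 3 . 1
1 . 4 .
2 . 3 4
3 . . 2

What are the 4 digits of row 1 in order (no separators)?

r1c1 = 4: row 1 has {1,3}; col 1 has {1,2,3}; box has {1,3} → only 4 remains.
r1c3 = 2: row 1 has {1,3,4}; col 3 has {3,4}; box has {1,4} → only 2 remains.

4321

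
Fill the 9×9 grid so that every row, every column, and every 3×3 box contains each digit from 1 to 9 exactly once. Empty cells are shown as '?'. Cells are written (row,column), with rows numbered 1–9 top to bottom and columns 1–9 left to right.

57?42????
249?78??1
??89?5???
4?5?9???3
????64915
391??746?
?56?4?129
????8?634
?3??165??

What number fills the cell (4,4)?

1

(1,3) = 3 (sole candidate).
(1,6) = 1 (sole candidate).
(1,7) = 8 (sole candidate).
(1,8) = 9 (sole candidate).
(1,9) = 6 (sole candidate).
(2,7) = 3 (sole candidate).
(2,8) = 5 (sole candidate).
(3,5) = 3 (sole candidate).
(4,6) = 2 (sole candidate).
(4,7) = 7 (sole candidate).
(4,8) = 8 (sole candidate).
(6,5) = 5 (sole candidate).
(6,9) = 2 (sole candidate).
(7,6) = 3 (sole candidate).
(8,6) = 9 (sole candidate).
(9,8) = 7 (sole candidate).
(9,9) = 8 (sole candidate).
(2,4) = 6 (sole candidate).
(3,7) = 2 (sole candidate).
(3,8) = 4 (sole candidate).
(3,9) = 7 (sole candidate).
(4,2) = 6 (sole candidate).
(4,4) = 1: row 4 has {2,3,4,5,6,7,8,9}; col 4 has {4,6,9}; box has {2,4,5,6,7,9} → only 1 remains.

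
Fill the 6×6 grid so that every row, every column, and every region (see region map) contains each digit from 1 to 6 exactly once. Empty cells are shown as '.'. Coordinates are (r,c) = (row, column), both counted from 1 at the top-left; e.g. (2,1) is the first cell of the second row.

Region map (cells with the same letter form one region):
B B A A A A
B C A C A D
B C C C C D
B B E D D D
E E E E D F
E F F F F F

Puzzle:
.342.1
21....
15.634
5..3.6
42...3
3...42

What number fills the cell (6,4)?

(1,1) = 6 (sole candidate).
(1,5) = 5 (sole candidate).
(2,4) = 4 (sole candidate).
(2,5) = 6 (sole candidate).
(2,6) = 5 (sole candidate).
(3,3) = 2 (sole candidate).
(4,2) = 4 (sole candidate).
(4,3) = 1 (sole candidate).
(4,5) = 2 (sole candidate).
(5,4) = 5 (sole candidate).
(5,5) = 1 (sole candidate).
(6,2) = 6 (sole candidate).
(6,3) = 5 (sole candidate).
(6,4) = 1: row 6 has {2,3,4,5,6}; col 4 has {2,3,4,5,6}; region has {2,3,4,5,6} → only 1 remains.

1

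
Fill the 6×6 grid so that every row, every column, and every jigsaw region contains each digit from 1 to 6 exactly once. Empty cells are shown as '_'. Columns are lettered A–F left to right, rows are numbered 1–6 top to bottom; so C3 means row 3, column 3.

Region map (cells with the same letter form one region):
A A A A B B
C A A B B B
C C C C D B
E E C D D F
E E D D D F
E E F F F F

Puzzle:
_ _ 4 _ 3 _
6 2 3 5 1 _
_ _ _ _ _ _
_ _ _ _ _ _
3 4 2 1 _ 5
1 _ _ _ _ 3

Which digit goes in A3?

A1 = 5 (sole candidate).
D1 = 6 (sole candidate).
F1 = 2 (sole candidate).
F2 = 4 (sole candidate).
F3 = 6 (sole candidate).
A4 = 2 (sole candidate).
F4 = 1 (sole candidate).
E5 = 6 (sole candidate).
C6 = 6 (sole candidate).
B1 = 1 (sole candidate).
A3 = 4: row 3 has {6}; col 1 has {1,2,3,5,6}; region has {6} → only 4 remains.

4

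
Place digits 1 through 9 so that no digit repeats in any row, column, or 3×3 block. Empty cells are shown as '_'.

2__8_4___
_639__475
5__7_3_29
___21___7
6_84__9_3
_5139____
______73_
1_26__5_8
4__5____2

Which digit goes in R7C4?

1

R2C1 = 8: row 2 has {3,4,5,6,7,9}; col 1 has {1,2,4,5,6}; box has {2,3,5,6} → only 8 remains.
R2C5 = 2: row 2 has {3,4,5,6,7,8,9}; col 5 has {1,9}; box has {3,4,7,8,9} → only 2 remains.
R2C6 = 1: row 2 has {2,3,4,5,6,7,8,9}; col 6 has {3,4}; box has {2,3,4,7,8,9} → only 1 remains.
R3C3 = 4: row 3 has {2,3,5,7,9}; col 3 has {1,2,3,8}; box has {2,3,5,6,8} → only 4 remains.
R3C5 = 6: row 3 has {2,3,4,5,7,9}; col 5 has {1,2,9}; box has {1,2,3,4,7,8,9} → only 6 remains.
R4C3 = 9: row 4 has {1,2,7}; col 3 has {1,2,3,4,8}; box has {1,5,6,8} → only 9 remains.
R6C1 = 7: row 6 has {1,3,5,9}; col 1 has {1,2,4,5,6,8}; box has {1,5,6,8,9} → only 7 remains.
R7C1 = 9: row 7 has {3,7}; col 1 has {1,2,4,5,6,7,8}; box has {1,2,4} → only 9 remains.
R7C2 = 8: row 7 has {3,7,9}; col 2 has {5,6}; box has {1,2,4,9} → only 8 remains.
R7C4 = 1: row 7 has {3,7,8,9}; col 4 has {2,3,4,5,6,7,8,9}; box has {5,6} → only 1 remains.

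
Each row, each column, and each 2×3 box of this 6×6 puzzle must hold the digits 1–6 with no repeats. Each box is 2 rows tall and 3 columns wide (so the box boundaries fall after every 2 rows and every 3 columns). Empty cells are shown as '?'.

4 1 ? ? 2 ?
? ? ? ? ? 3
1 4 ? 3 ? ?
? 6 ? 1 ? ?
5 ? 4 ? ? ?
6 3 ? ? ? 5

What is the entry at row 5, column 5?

3

row 1, column 6 = 6 (sole candidate).
row 2, column 1 = 2 (sole candidate).
row 2, column 2 = 5 (sole candidate).
row 2, column 3 = 6 (sole candidate).
row 2, column 4 = 4 (sole candidate).
row 2, column 5 = 1 (sole candidate).
row 3, column 6 = 2 (sole candidate).
row 4, column 1 = 3 (sole candidate).
row 4, column 6 = 4 (sole candidate).
row 5, column 2 = 2 (sole candidate).
row 5, column 4 = 6 (sole candidate).
row 5, column 5 = 3: row 5 has {2,4,5,6}; col 5 has {1,2}; box has {5,6} → only 3 remains.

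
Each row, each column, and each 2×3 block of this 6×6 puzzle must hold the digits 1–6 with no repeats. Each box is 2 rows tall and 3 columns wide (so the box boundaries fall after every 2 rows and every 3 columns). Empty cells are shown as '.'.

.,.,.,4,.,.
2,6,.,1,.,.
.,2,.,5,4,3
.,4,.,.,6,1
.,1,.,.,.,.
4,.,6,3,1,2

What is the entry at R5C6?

R2C6 = 5 (sole candidate).
R3C3 = 1 (sole candidate).
R4C4 = 2 (sole candidate).
R5C4 = 6 (sole candidate).
R5C5 = 5 (sole candidate).
R5C6 = 4: row 5 has {1,5,6}; col 6 has {1,2,3,5}; box has {1,2,3,5,6} → only 4 remains.

4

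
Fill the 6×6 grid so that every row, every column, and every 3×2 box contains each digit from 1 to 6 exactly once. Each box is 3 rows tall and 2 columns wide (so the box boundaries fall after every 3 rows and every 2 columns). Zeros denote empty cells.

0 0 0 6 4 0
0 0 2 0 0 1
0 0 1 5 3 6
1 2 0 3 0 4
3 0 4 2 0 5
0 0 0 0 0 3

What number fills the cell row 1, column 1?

5

row 1, column 3 = 3: row 1 has {4,6}; col 3 has {1,2,4}; box has {1,2,5,6} → only 3 remains.
row 1, column 6 = 2: row 1 has {3,4,6}; col 6 has {1,3,4,5,6}; box has {1,3,4,6} → only 2 remains.
row 2, column 4 = 4: row 2 has {1,2}; col 4 has {2,3,5,6}; box has {1,2,3,5,6} → only 4 remains.
row 2, column 5 = 5: row 2 has {1,2,4}; col 5 has {3,4}; box has {1,2,3,4,6} → only 5 remains.
row 3, column 2 = 4: row 3 has {1,3,5,6}; col 2 has {2}; box has {} → only 4 remains.
row 4, column 5 = 6: row 4 has {1,2,3,4}; col 5 has {3,4,5}; box has {3,4,5} → only 6 remains.
row 5, column 2 = 6: row 5 has {2,3,4,5}; col 2 has {2,4}; box has {1,2,3} → only 6 remains.
row 5, column 5 = 1: row 5 has {2,3,4,5,6}; col 5 has {3,4,5,6}; box has {3,4,5,6} → only 1 remains.
row 6, column 2 = 5: row 6 has {3}; col 2 has {2,4,6}; box has {1,2,3,6} → only 5 remains.
row 6, column 3 = 6: row 6 has {3,5}; col 3 has {1,2,3,4}; box has {2,3,4} → only 6 remains.
row 6, column 4 = 1: row 6 has {3,5,6}; col 4 has {2,3,4,5,6}; box has {2,3,4,6} → only 1 remains.
row 6, column 5 = 2: row 6 has {1,3,5,6}; col 5 has {1,3,4,5,6}; box has {1,3,4,5,6} → only 2 remains.
row 1, column 1 = 5: row 1 has {2,3,4,6}; col 1 has {1,3}; box has {4} → only 5 remains.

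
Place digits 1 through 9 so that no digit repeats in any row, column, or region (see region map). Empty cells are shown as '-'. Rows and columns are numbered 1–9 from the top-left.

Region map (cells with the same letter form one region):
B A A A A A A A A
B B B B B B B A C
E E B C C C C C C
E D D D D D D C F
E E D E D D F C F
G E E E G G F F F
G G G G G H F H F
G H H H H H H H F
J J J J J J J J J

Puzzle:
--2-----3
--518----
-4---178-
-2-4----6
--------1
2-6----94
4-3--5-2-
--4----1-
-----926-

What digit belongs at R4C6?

R3C3 = 9: row 3 has {1,4,7,8}; col 3 has {2,3,4,5,6}; region has {1,5,8} → only 9 remains.
R7C7 = 8: row 7 has {2,3,4,5}; col 7 has {2,7}; region has {1,4,6,9} → only 8 remains.
R7C9 = 7: row 7 has {2,3,4,5,8}; col 9 has {1,3,4,6}; region has {1,4,6,8,9} → only 7 remains.
R2C9 = 9: in row 2, 9 can only go here (every other open cell in that row sees a 9).
R2C6 = 2: in row 2, 2 can only go here (every other open cell in that row sees a 2).
R5C4 = 2: in row 5, 2 can only go here (every other open cell in that row sees a 2).
R5C8 = 4: in row 5, 4 can only go here (every other open cell in that row sees a 4).
R2C8 = 7: row 2 has {1,2,5,8,9}; col 8 has {1,2,4,6,8,9}; region has {2,3} → only 7 remains.
R1C8 = 5: row 1 has {2,3}; col 8 has {1,2,4,6,7,8,9}; region has {2,3,7} → only 5 remains.
R4C8 = 3: row 4 has {2,4,6}; col 8 has {1,2,4,5,6,7,8,9}; region has {1,4,7,8,9} → only 3 remains.
R1C1 = 7: in row 1, 7 can only go here (every other open cell in that row sees a 7).
R2C7 = 4: in row 2, 4 can only go here (every other open cell in that row sees a 4).
R3C1 = 3: in row 3, 3 can only go here (every other open cell in that row sees a 3).
R2C1 = 6: row 2 has {1,2,4,5,7,8,9}; col 1 has {2,3,4,7}; region has {1,2,4,5,7,8,9} → only 6 remains.
R2C2 = 3: row 2 has {1,2,4,5,6,7,8,9}; col 2 has {2,4}; region has {1,2,4,5,6,7,8,9} → only 3 remains.
R6C7 = 3: in row 6, 3 can only go here (every other open cell in that row sees a 3).
R5C7 = 5: row 5 has {1,2,4}; col 7 has {2,3,4,7,8}; region has {1,3,4,6,7,8,9} → only 5 remains.
R8C9 = 2: row 8 has {1,4}; col 9 has {1,3,4,6,7,9}; region has {1,3,4,5,6,7,8,9} → only 2 remains.
R3C9 = 5: row 3 has {1,3,4,7,8,9}; col 9 has {1,2,3,4,6,7,9}; region has {1,3,4,7,8,9} → only 5 remains.
R9C9 = 8: row 9 has {2,6,9}; col 9 has {1,2,3,4,5,6,7,9}; region has {2,6,9} → only 8 remains.
R3C4 = 6: row 3 has {1,3,4,5,7,8,9}; col 4 has {1,2,4}; region has {1,3,4,5,7,8,9} → only 6 remains.
R3C5 = 2: row 3 has {1,3,4,5,6,7,8,9}; col 5 has {8}; region has {1,3,4,5,6,7,8,9} → only 2 remains.
R7C4 = 9: row 7 has {2,3,4,5,7,8}; col 4 has {1,2,4,6}; region has {2,3,4} → only 9 remains.
R1C4 = 8: row 1 has {2,3,5,7}; col 4 has {1,2,4,6,9}; region has {2,3,5,7} → only 8 remains.
R8C1 = 5: in row 8, 5 can only go here (every other open cell in that row sees a 5).
R9C1 = 1: row 9 has {2,6,8,9}; col 1 has {2,3,4,5,6,7}; region has {2,6,8,9} → only 1 remains.
R9C3 = 7: row 9 has {1,2,6,8,9}; col 3 has {2,3,4,5,6,9}; region has {1,2,6,8,9} → only 7 remains.
R5C3 = 8: row 5 has {1,2,4,5}; col 3 has {2,3,4,5,6,7,9}; region has {2,4} → only 8 remains.
R9C2 = 5: row 9 has {1,2,6,7,8,9}; col 2 has {2,3,4}; region has {1,2,6,7,8,9} → only 5 remains.
R9C4 = 3: row 9 has {1,2,5,6,7,8,9}; col 4 has {1,2,4,6,8,9}; region has {1,2,5,6,7,8,9} → only 3 remains.
R9C5 = 4: row 9 has {1,2,3,5,6,7,8,9}; col 5 has {2,8}; region has {1,2,3,5,6,7,8,9} → only 4 remains.
R4C3 = 1: row 4 has {2,3,4,6}; col 3 has {2,3,4,5,6,7,8,9}; region has {2,4,8} → only 1 remains.
R4C6 = 7: row 4 has {1,2,3,4,6}; col 6 has {1,2,5,9}; region has {1,2,4,8} → only 7 remains.

7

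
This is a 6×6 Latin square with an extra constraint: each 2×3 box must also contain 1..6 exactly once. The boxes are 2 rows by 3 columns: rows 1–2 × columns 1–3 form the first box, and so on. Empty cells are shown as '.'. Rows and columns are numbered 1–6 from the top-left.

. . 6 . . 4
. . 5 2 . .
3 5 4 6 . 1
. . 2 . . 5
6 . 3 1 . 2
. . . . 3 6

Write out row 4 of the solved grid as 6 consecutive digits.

R2C6 = 3: row 2 has {2,5}; col 6 has {1,2,4,5,6}; box has {2,4} → only 3 remains.
R3C5 = 2: row 3 has {1,3,4,5,6}; col 5 has {3}; box has {1,5,6} → only 2 remains.
R4C1 = 1: row 4 has {2,5}; col 1 has {3,6}; box has {2,3,4,5} → only 1 remains.
R4C2 = 6: row 4 has {1,2,5}; col 2 has {5}; box has {1,2,3,4,5} → only 6 remains.
R4C5 = 4: row 4 has {1,2,5,6}; col 5 has {2,3}; box has {1,2,5,6} → only 4 remains.
R5C2 = 4: row 5 has {1,2,3,6}; col 2 has {5,6}; box has {3,6} → only 4 remains.
R5C5 = 5: row 5 has {1,2,3,4,6}; col 5 has {2,3,4}; box has {1,2,3,6} → only 5 remains.
R6C3 = 1: row 6 has {3,6}; col 3 has {2,3,4,5,6}; box has {3,4,6} → only 1 remains.
R6C4 = 4: row 6 has {1,3,6}; col 4 has {1,2,6}; box has {1,2,3,5,6} → only 4 remains.
R1C1 = 2: row 1 has {4,6}; col 1 has {1,3,6}; box has {5,6} → only 2 remains.
R1C4 = 5: row 1 has {2,4,6}; col 4 has {1,2,4,6}; box has {2,3,4} → only 5 remains.
R1C5 = 1: row 1 has {2,4,5,6}; col 5 has {2,3,4,5}; box has {2,3,4,5} → only 1 remains.
R2C1 = 4: row 2 has {2,3,5}; col 1 has {1,2,3,6}; box has {2,5,6} → only 4 remains.
R2C2 = 1: row 2 has {2,3,4,5}; col 2 has {4,5,6}; box has {2,4,5,6} → only 1 remains.
R2C5 = 6: row 2 has {1,2,3,4,5}; col 5 has {1,2,3,4,5}; box has {1,2,3,4,5} → only 6 remains.
R4C4 = 3: row 4 has {1,2,4,5,6}; col 4 has {1,2,4,5,6}; box has {1,2,4,5,6} → only 3 remains.

162345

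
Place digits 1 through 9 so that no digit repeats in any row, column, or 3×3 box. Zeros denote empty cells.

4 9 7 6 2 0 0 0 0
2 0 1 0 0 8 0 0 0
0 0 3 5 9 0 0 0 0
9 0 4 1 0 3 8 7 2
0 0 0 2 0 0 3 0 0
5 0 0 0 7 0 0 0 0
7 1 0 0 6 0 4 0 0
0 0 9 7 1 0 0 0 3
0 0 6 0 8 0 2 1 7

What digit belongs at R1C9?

R1C6 = 1: row 1 has {2,4,6,7,9}; col 6 has {3,8}; box has {2,5,6,8,9} → only 1 remains.
R1C7 = 5: row 1 has {1,2,4,6,7,9}; col 7 has {2,3,4,8}; box has {} → only 5 remains.
R1C9 = 8: row 1 has {1,2,4,5,6,7,9}; col 9 has {2,3,7}; box has {5} → only 8 remains.

8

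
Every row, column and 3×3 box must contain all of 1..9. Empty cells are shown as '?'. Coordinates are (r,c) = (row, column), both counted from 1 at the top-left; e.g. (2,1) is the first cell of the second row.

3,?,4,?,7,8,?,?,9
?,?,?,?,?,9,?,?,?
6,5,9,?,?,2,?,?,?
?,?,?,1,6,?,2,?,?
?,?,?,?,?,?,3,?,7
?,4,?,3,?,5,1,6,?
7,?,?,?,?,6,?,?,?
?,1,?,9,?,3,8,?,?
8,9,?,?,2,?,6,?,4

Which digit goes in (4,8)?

(1,2) = 2: row 1 has {3,4,7,8,9}; col 2 has {1,4,5,9}; box has {3,4,5,6,9} → only 2 remains.
(1,7) = 5: row 1 has {2,3,4,7,8,9}; col 7 has {1,2,3,6,8}; box has {9} → only 5 remains.
(1,8) = 1: row 1 has {2,3,4,5,7,8,9}; col 8 has {6}; box has {5,9} → only 1 remains.
(2,1) = 1: row 2 has {9}; col 1 has {3,6,7,8}; box has {2,3,4,5,6,9} → only 1 remains.
(3,4) = 4: row 3 has {2,5,6,9}; col 4 has {1,3,9}; box has {2,7,8,9} → only 4 remains.
(3,7) = 7: row 3 has {2,4,5,6,9}; col 7 has {1,2,3,5,6,8}; box has {1,5,9} → only 7 remains.
(5,6) = 4: row 5 has {3,7}; col 6 has {2,3,5,6,8,9}; box has {1,3,5,6} → only 4 remains.
(6,9) = 8: row 6 has {1,3,4,5,6}; col 9 has {4,7,9}; box has {1,2,3,6,7} → only 8 remains.
(7,2) = 3: row 7 has {6,7}; col 2 has {1,2,4,5,9}; box has {1,7,8,9} → only 3 remains.
(7,7) = 9: row 7 has {3,6,7}; col 7 has {1,2,3,5,6,7,8}; box has {4,6,8} → only 9 remains.
(9,3) = 5: row 9 has {2,4,6,8,9}; col 3 has {4,9}; box has {1,3,7,8,9} → only 5 remains.
(9,4) = 7: row 9 has {2,4,5,6,8,9}; col 4 has {1,3,4,9}; box has {2,3,6,9} → only 7 remains.
(9,6) = 1: row 9 has {2,4,5,6,7,8,9}; col 6 has {2,3,4,5,6,8,9}; box has {2,3,6,7,9} → only 1 remains.
(9,8) = 3: row 9 has {1,2,4,5,6,7,8,9}; col 8 has {1,6}; box has {4,6,8,9} → only 3 remains.
(1,4) = 6: row 1 has {1,2,3,4,5,7,8,9}; col 4 has {1,3,4,7,9}; box has {2,4,7,8,9} → only 6 remains.
(2,4) = 5: row 2 has {1,9}; col 4 has {1,3,4,6,7,9}; box has {2,4,6,7,8,9} → only 5 remains.
(2,5) = 3: row 2 has {1,5,9}; col 5 has {2,6,7}; box has {2,4,5,6,7,8,9} → only 3 remains.
(2,7) = 4: row 2 has {1,3,5,9}; col 7 has {1,2,3,5,6,7,8,9}; box has {1,5,7,9} → only 4 remains.
(3,5) = 1: row 3 has {2,4,5,6,7,9}; col 5 has {2,3,6,7}; box has {2,3,4,5,6,7,8,9} → only 1 remains.
(3,8) = 8: row 3 has {1,2,4,5,6,7,9}; col 8 has {1,3,6}; box has {1,4,5,7,9} → only 8 remains.
(3,9) = 3: row 3 has {1,2,4,5,6,7,8,9}; col 9 has {4,7,8,9}; box has {1,4,5,7,8,9} → only 3 remains.
(4,6) = 7: row 4 has {1,2,6}; col 6 has {1,2,3,4,5,6,8,9}; box has {1,3,4,5,6} → only 7 remains.
(4,9) = 5: row 4 has {1,2,6,7}; col 9 has {3,4,7,8,9}; box has {1,2,3,6,7,8} → only 5 remains.
(5,8) = 9: row 5 has {3,4,7}; col 8 has {1,3,6,8}; box has {1,2,3,5,6,7,8} → only 9 remains.
(6,5) = 9: row 6 has {1,3,4,5,6,8}; col 5 has {1,2,3,6,7}; box has {1,3,4,5,6,7} → only 9 remains.
(7,3) = 2: row 7 has {3,6,7,9}; col 3 has {4,5,9}; box has {1,3,5,7,8,9} → only 2 remains.
(7,4) = 8: row 7 has {2,3,6,7,9}; col 4 has {1,3,4,5,6,7,9}; box has {1,2,3,6,7,9} → only 8 remains.
(7,8) = 5: row 7 has {2,3,6,7,8,9}; col 8 has {1,3,6,8,9}; box has {3,4,6,8,9} → only 5 remains.
(7,9) = 1: row 7 has {2,3,5,6,7,8,9}; col 9 has {3,4,5,7,8,9}; box has {3,4,5,6,8,9} → only 1 remains.
(8,1) = 4: row 8 has {1,3,8,9}; col 1 has {1,3,6,7,8}; box has {1,2,3,5,7,8,9} → only 4 remains.
(8,3) = 6: row 8 has {1,3,4,8,9}; col 3 has {2,4,5,9}; box has {1,2,3,4,5,7,8,9} → only 6 remains.
(8,5) = 5: row 8 has {1,3,4,6,8,9}; col 5 has {1,2,3,6,7,9}; box has {1,2,3,6,7,8,9} → only 5 remains.
(8,9) = 2: row 8 has {1,3,4,5,6,8,9}; col 9 has {1,3,4,5,7,8,9}; box has {1,3,4,5,6,8,9} → only 2 remains.
(2,8) = 2: row 2 has {1,3,4,5,9}; col 8 has {1,3,5,6,8,9}; box has {1,3,4,5,7,8,9} → only 2 remains.
(2,9) = 6: row 2 has {1,2,3,4,5,9}; col 9 has {1,2,3,4,5,7,8,9}; box has {1,2,3,4,5,7,8,9} → only 6 remains.
(4,1) = 9: row 4 has {1,2,5,6,7}; col 1 has {1,3,4,6,7,8}; box has {4} → only 9 remains.
(4,2) = 8: row 4 has {1,2,5,6,7,9}; col 2 has {1,2,3,4,5,9}; box has {4,9} → only 8 remains.
(4,3) = 3: row 4 has {1,2,5,6,7,8,9}; col 3 has {2,4,5,6,9}; box has {4,8,9} → only 3 remains.
(4,8) = 4: row 4 has {1,2,3,5,6,7,8,9}; col 8 has {1,2,3,5,6,8,9}; box has {1,2,3,5,6,7,8,9} → only 4 remains.

4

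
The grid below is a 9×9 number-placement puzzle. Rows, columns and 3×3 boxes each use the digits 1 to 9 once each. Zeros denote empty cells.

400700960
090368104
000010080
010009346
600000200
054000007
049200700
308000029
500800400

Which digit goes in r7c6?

6

r3c7 = 5: row 3 has {1,8}; col 7 has {1,2,3,4,7,9}; box has {1,4,6,8,9} → only 5 remains.
r4c4 = 5: row 4 has {1,3,4,6,9}; col 4 has {2,3,7,8}; box has {9} → only 5 remains.
r6c7 = 8: row 6 has {4,5,7}; col 7 has {1,2,3,4,5,7,9}; box has {2,3,4,6,7} → only 8 remains.
r7c1 = 1: row 7 has {2,4,7,9}; col 1 has {3,4,5,6}; box has {3,4,5,8,9} → only 1 remains.
r8c7 = 6: row 8 has {2,3,8,9}; col 7 has {1,2,3,4,5,7,8,9}; box has {2,4,7,9} → only 6 remains.
r2c8 = 7: row 2 has {1,3,4,6,8,9}; col 8 has {2,4,6,8}; box has {1,4,5,6,8,9} → only 7 remains.
r8c2 = 7: row 8 has {2,3,6,8,9}; col 2 has {1,4,5,9}; box has {1,3,4,5,8,9} → only 7 remains.
r2c1 = 2: row 2 has {1,3,4,6,7,8,9}; col 1 has {1,3,4,5,6}; box has {4,9} → only 2 remains.
r2c3 = 5: row 2 has {1,2,3,4,6,7,8,9}; col 3 has {4,8,9}; box has {2,4,9} → only 5 remains.
r3c1 = 7: row 3 has {1,5,8}; col 1 has {1,2,3,4,5,6}; box has {2,4,5,9} → only 7 remains.
r4c1 = 8: row 4 has {1,3,4,5,6,9}; col 1 has {1,2,3,4,5,6,7}; box has {1,4,5,6} → only 8 remains.
r5c2 = 3: row 5 has {2,6}; col 2 has {1,4,5,7,9}; box has {1,4,5,6,8} → only 3 remains.
r5c3 = 7: row 5 has {2,3,6}; col 3 has {4,5,8,9}; box has {1,3,4,5,6,8} → only 7 remains.
r6c1 = 9: row 6 has {4,5,7,8}; col 1 has {1,2,3,4,5,6,7,8}; box has {1,3,4,5,6,7,8} → only 9 remains.
r6c8 = 1: row 6 has {4,5,7,8,9}; col 8 has {2,4,6,7,8}; box has {2,3,4,6,7,8} → only 1 remains.
r9c8 = 3: row 9 has {4,5,8}; col 8 has {1,2,4,6,7,8}; box has {2,4,6,7,9} → only 3 remains.
r9c9 = 1: row 9 has {3,4,5,8}; col 9 has {4,6,7,9}; box has {2,3,4,6,7,9} → only 1 remains.
r1c2 = 8: row 1 has {4,6,7,9}; col 2 has {1,3,4,5,7,9}; box has {2,4,5,7,9} → only 8 remains.
r3c2 = 6: row 3 has {1,5,7,8}; col 2 has {1,3,4,5,7,8,9}; box has {2,4,5,7,8,9} → only 6 remains.
r3c3 = 3: row 3 has {1,5,6,7,8}; col 3 has {4,5,7,8,9}; box has {2,4,5,6,7,8,9} → only 3 remains.
r3c9 = 2: row 3 has {1,3,5,6,7,8}; col 9 has {1,4,6,7,9}; box has {1,4,5,6,7,8,9} → only 2 remains.
r4c3 = 2: row 4 has {1,3,4,5,6,8,9}; col 3 has {3,4,5,7,8,9}; box has {1,3,4,5,6,7,8,9} → only 2 remains.
r4c5 = 7: row 4 has {1,2,3,4,5,6,8,9}; col 5 has {1,6}; box has {5,9} → only 7 remains.
r5c9 = 5: row 5 has {2,3,6,7}; col 9 has {1,2,4,6,7,9}; box has {1,2,3,4,6,7,8} → only 5 remains.
r6c4 = 6: row 6 has {1,4,5,7,8,9}; col 4 has {2,3,5,7,8}; box has {5,7,9} → only 6 remains.
r7c8 = 5: row 7 has {1,2,4,7,9}; col 8 has {1,2,3,4,6,7,8}; box has {1,2,3,4,6,7,9} → only 5 remains.
r7c9 = 8: row 7 has {1,2,4,5,7,9}; col 9 has {1,2,4,5,6,7,9}; box has {1,2,3,4,5,6,7,9} → only 8 remains.
r9c2 = 2: row 9 has {1,3,4,5,8}; col 2 has {1,3,4,5,6,7,8,9}; box has {1,3,4,5,7,8,9} → only 2 remains.
r9c3 = 6: row 9 has {1,2,3,4,5,8}; col 3 has {2,3,4,5,7,8,9}; box has {1,2,3,4,5,7,8,9} → only 6 remains.
r9c5 = 9: row 9 has {1,2,3,4,5,6,8}; col 5 has {1,6,7}; box has {2,8} → only 9 remains.
r9c6 = 7: row 9 has {1,2,3,4,5,6,8,9}; col 6 has {8,9}; box has {2,8,9} → only 7 remains.
r1c3 = 1: row 1 has {4,6,7,8,9}; col 3 has {2,3,4,5,6,7,8,9}; box has {2,3,4,5,6,7,8,9} → only 1 remains.
r1c9 = 3: row 1 has {1,4,6,7,8,9}; col 9 has {1,2,4,5,6,7,8,9}; box has {1,2,4,5,6,7,8,9} → only 3 remains.
r3c6 = 4: row 3 has {1,2,3,5,6,7,8}; col 6 has {7,8,9}; box has {1,3,6,7,8} → only 4 remains.
r5c6 = 1: row 5 has {2,3,5,6,7}; col 6 has {4,7,8,9}; box has {5,6,7,9} → only 1 remains.
r5c8 = 9: row 5 has {1,2,3,5,6,7}; col 8 has {1,2,3,4,5,6,7,8}; box has {1,2,3,4,5,6,7,8} → only 9 remains.
r7c5 = 3: row 7 has {1,2,4,5,7,8,9}; col 5 has {1,6,7,9}; box has {2,7,8,9} → only 3 remains.
r7c6 = 6: row 7 has {1,2,3,4,5,7,8,9}; col 6 has {1,4,7,8,9}; box has {2,3,7,8,9} → only 6 remains.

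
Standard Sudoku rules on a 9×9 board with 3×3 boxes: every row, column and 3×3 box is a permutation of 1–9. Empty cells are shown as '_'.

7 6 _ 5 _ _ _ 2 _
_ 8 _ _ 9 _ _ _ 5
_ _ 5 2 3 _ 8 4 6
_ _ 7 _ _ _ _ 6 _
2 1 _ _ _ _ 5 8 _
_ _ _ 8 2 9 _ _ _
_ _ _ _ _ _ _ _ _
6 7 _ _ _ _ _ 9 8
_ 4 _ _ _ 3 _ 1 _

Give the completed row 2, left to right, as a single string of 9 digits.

R3C2 = 9: row 3 has {2,3,4,5,6,8}; col 2 has {1,4,6,7,8}; box has {5,6,7,8} → only 9 remains.
R3C1 = 1: row 3 has {2,3,4,5,6,8,9}; col 1 has {2,6,7}; box has {5,6,7,8,9} → only 1 remains.
R3C6 = 7: row 3 has {1,2,3,4,5,6,8,9}; col 6 has {3,9}; box has {2,3,5,9} → only 7 remains.
R2C3 = 2: in row 2, 2 can only go here (every other open cell in that row sees a 2).
R4C1 = 8: in row 4, 8 can only go here (every other open cell in that row sees an 8).
R6C3 = 6: in row 6, 6 can only go here (every other open cell in that row sees a 6).
R7C2 = 2: in column 2, 2 can only go here (every other open cell in that column sees a 2).
R8C6 = 2: in column 6, 2 can only go here (every other open cell in that column sees a 2).
R8C5 = 5: in row 8, 5 can only go here (every other open cell in that row sees a 5).
R9C1 = 5: in row 9, 5 can only go here (every other open cell in that row sees a 5).
R6C2 = 5: in row 6, 5 can only go here (every other open cell in that row sees a 5).
R4C2 = 3: row 4 has {6,7,8}; col 2 has {1,2,4,5,6,7,8,9}; box has {1,2,5,6,7,8} → only 3 remains.
R6C1 = 4: row 6 has {2,5,6,8,9}; col 1 has {1,2,5,6,7,8}; box has {1,2,3,5,6,7,8} → only 4 remains.
R2C1 = 3: row 2 has {2,5,8,9}; col 1 has {1,2,4,5,6,7,8}; box has {1,2,5,6,7,8,9} → only 3 remains.
R2C8 = 7: row 2 has {2,3,5,8,9}; col 8 has {1,2,4,6,8,9}; box has {2,4,5,6,8} → only 7 remains.
R5C3 = 9: row 5 has {1,2,5,8}; col 3 has {2,5,6,7}; box has {1,2,3,4,5,6,7,8} → only 9 remains.
R6C8 = 3: row 6 has {2,4,5,6,8,9}; col 8 has {1,2,4,6,7,8,9}; box has {5,6,8} → only 3 remains.
R7C1 = 9: row 7 has {2}; col 1 has {1,2,3,4,5,6,7,8}; box has {2,4,5,6,7} → only 9 remains.
R7C8 = 5: row 7 has {2,9}; col 8 has {1,2,3,4,6,7,8,9}; box has {1,8,9} → only 5 remains.
R9C3 = 8: row 9 has {1,3,4,5}; col 3 has {2,5,6,7,9}; box has {2,4,5,6,7,9} → only 8 remains.
R1C3 = 4: row 1 has {2,5,6,7}; col 3 has {2,5,6,7,8,9}; box has {1,2,3,5,6,7,8,9} → only 4 remains.
R2C7 = 1: row 2 has {2,3,5,7,8,9}; col 7 has {5,8}; box has {2,4,5,6,7,8} → only 1 remains.
R6C7 = 7: row 6 has {2,3,4,5,6,8,9}; col 7 has {1,5,8}; box has {3,5,6,8} → only 7 remains.
R6C9 = 1: row 6 has {2,3,4,5,6,7,8,9}; col 9 has {5,6,8}; box has {3,5,6,7,8} → only 1 remains.
R5C9 = 4: row 5 has {1,2,5,8,9}; col 9 has {1,5,6,8}; box has {1,3,5,6,7,8} → only 4 remains.
R5C6 = 6: row 5 has {1,2,4,5,8,9}; col 6 has {2,3,7,9}; box has {2,8,9} → only 6 remains.
R2C6 = 4: row 2 has {1,2,3,5,7,8,9}; col 6 has {2,3,6,7,9}; box has {2,3,5,7,9} → only 4 remains.
R5C5 = 7: row 5 has {1,2,4,5,6,8,9}; col 5 has {2,3,5,9}; box has {2,6,8,9} → only 7 remains.
R9C5 = 6: row 9 has {1,3,4,5,8}; col 5 has {2,3,5,7,9}; box has {2,3,5} → only 6 remains.
R9C7 = 2: row 9 has {1,3,4,5,6,8}; col 7 has {1,5,7,8}; box has {1,5,8,9} → only 2 remains.
R9C9 = 7: row 9 has {1,2,3,4,5,6,8}; col 9 has {1,4,5,6,8}; box has {1,2,5,8,9} → only 7 remains.
R2C4 = 6: row 2 has {1,2,3,4,5,7,8,9}; col 4 has {2,5,8}; box has {2,3,4,5,7,9} → only 6 remains.

382694175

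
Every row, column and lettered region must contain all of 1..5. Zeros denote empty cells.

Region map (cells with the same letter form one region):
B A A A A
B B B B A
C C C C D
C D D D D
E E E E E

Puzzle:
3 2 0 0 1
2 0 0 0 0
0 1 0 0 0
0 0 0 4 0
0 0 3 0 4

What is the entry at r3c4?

3

r1c4 = 5: row 1 has {1,2,3}; col 4 has {4}; region has {1,2} → only 5 remains.
r2c4 = 1: row 2 has {2}; col 4 has {4,5}; region has {2,3} → only 1 remains.
r2c5 = 3: row 2 has {1,2}; col 5 has {1,4}; region has {1,2,5} → only 3 remains.
r4c1 = 5: row 4 has {4}; col 1 has {2,3}; region has {1} → only 5 remains.
r4c2 = 3: row 4 has {4,5}; col 2 has {1,2}; region has {4} → only 3 remains.
r4c5 = 2: row 4 has {3,4,5}; col 5 has {1,3,4}; region has {3,4} → only 2 remains.
r5c1 = 1: row 5 has {3,4}; col 1 has {2,3,5}; region has {3,4} → only 1 remains.
r5c2 = 5: row 5 has {1,3,4}; col 2 has {1,2,3}; region has {1,3,4} → only 5 remains.
r5c4 = 2: row 5 has {1,3,4,5}; col 4 has {1,4,5}; region has {1,3,4,5} → only 2 remains.
r1c3 = 4: row 1 has {1,2,3,5}; col 3 has {3}; region has {1,2,3,5} → only 4 remains.
r2c2 = 4: row 2 has {1,2,3}; col 2 has {1,2,3,5}; region has {1,2,3} → only 4 remains.
r2c3 = 5: row 2 has {1,2,3,4}; col 3 has {3,4}; region has {1,2,3,4} → only 5 remains.
r3c1 = 4: row 3 has {1}; col 1 has {1,2,3,5}; region has {1,5} → only 4 remains.
r3c3 = 2: row 3 has {1,4}; col 3 has {3,4,5}; region has {1,4,5} → only 2 remains.
r3c4 = 3: row 3 has {1,2,4}; col 4 has {1,2,4,5}; region has {1,2,4,5} → only 3 remains.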